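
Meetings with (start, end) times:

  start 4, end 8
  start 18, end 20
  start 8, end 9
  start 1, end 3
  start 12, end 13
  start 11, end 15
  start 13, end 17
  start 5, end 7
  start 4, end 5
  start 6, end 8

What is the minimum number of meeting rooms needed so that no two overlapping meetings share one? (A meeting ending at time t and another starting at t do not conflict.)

3

The answer is the maximum number of intervals overlapping at any instant.
starts: [1, 4, 4, 5, 6, 8, 11, 12, 13, 18]
ends:   [3, 5, 7, 8, 8, 9, 13, 15, 17, 20]
s1→1 e3→0 s4→1 s4→2 e5→1 s5→2 s6→3  — peak 3.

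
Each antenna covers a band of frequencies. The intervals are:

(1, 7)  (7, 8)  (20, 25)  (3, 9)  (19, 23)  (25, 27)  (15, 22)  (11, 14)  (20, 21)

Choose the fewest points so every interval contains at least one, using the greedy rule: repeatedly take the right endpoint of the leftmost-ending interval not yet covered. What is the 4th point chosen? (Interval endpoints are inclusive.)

Sort by right endpoint; whenever an interval is uncovered, place a point at its right end.
By right end: [1,7]  [7,8]  [3,9]  [11,14]  [20,21]  [15,22]  [19,23]  [20,25]  [25,27]
[1,7] uncovered → point at 7; [11,14] uncovered → point at 14; [20,21] uncovered → point at 21; [25,27] uncovered → point at 27.
Points: 7, 14, 21, 27 (4 total).

27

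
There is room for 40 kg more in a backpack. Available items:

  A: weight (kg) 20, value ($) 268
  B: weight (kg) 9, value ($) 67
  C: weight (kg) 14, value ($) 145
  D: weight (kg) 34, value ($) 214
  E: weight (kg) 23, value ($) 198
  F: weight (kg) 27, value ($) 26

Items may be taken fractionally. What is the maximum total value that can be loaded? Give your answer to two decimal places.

Sort by value per unit weight and fill in that order.
Ratios (sorted): A 13.40, C 10.36, E 8.61, B 7.44, D 6.29, F 0.96
take A (20 @ 268); take C (14 @ 145); take 6/23 of E → 51.65. Capacity used 40/40.
Total value = 464.65

464.65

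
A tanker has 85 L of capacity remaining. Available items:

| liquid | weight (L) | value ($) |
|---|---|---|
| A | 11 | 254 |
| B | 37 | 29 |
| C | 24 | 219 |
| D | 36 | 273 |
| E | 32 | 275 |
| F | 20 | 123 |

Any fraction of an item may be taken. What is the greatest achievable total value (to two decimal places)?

Order: A (254/11=23.09) > C (219/24=9.12) > E (275/32=8.59) > D (273/36=7.58) > F (123/20=6.15) > B (29/37=0.78)
Fill: take A (11 @ 254) → take C (24 @ 219) → take E (32 @ 275) → take 18/36 of D → 136.50; 85/85 used.
Total value = 884.50

884.50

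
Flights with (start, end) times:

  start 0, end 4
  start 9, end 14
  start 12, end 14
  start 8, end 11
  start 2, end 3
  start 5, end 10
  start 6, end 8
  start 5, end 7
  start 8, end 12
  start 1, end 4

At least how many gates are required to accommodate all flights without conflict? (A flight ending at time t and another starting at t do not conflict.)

4

Count concurrent intervals with a sweep; the peak is the room count.
Events (time:±→running): 0:+→1 1:+→2 2:+→3 3:-→2 4:-→1 4:-→0 5:+→1 5:+→2 6:+→3 7:-→2 8:-→1 8:+→2 8:+→3 9:+→4 … peak 4.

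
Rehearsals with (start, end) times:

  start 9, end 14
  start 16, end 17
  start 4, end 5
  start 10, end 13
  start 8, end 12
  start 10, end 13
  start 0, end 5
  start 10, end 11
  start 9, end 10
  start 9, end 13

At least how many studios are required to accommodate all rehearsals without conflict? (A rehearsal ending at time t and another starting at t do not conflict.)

starts: [0, 4, 8, 9, 9, 9, 10, 10, 10, 16]
ends:   [5, 5, 10, 11, 12, 13, 13, 13, 14, 17]
s0→1 s4→2 e5→1 e5→0 s8→1 s9→2 s9→3 s9→4 e10→3 s10→4 s10→5 s10→6  — peak 6.

6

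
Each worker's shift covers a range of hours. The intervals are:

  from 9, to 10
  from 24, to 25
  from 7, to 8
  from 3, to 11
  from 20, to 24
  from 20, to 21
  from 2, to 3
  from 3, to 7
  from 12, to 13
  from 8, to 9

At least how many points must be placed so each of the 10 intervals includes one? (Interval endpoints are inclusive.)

Sorted: [2,3] [3,7] [7,8] [8,9] [9,10] [3,11] [12,13] [20,21] [20,24] [24,25]
{[2,3],[3,7]} hit by 3; {[7,8],[8,9]} hit by 8; {[9,10],[3,11]} hit by 10; {[12,13]} hit by 13; {[20,21],[20,24]} hit by 21; {[24,25]} hit by 25.
Points: 3, 8, 10, 13, 21, 25 (6 total).

6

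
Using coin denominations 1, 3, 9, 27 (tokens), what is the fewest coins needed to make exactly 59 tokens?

Use the largest denomination that fits, subtract, and repeat.
59 − 2×27→5 − 1×3→2 − 2×1→0
Total coins = 2 + 1 + 2 = 5

5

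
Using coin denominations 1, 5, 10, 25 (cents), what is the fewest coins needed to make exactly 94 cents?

94 − 3×25→19 − 1×10→9 − 1×5→4 − 4×1→0
Total coins = 3 + 1 + 1 + 4 = 9

9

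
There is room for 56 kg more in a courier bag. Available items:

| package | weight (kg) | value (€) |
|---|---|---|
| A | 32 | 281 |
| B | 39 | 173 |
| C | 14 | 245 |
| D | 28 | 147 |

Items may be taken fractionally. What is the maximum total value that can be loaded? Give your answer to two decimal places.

Order: C (245/14=17.50) > A (281/32=8.78) > D (147/28=5.25) > B (173/39=4.44)
Fill: take C (14 @ 245) → take A (32 @ 281) → take 10/28 of D → 52.50; 56/56 used.
Total value = 578.50

578.50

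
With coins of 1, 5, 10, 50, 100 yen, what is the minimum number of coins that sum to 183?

8

183 − 1×100→83 − 1×50→33 − 3×10→3 − 3×1→0
Total coins = 1 + 1 + 3 + 3 = 8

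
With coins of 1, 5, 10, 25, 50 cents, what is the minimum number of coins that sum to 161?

5

161 = 3×50 + 1×10 + 1×1
Total coins = 3 + 1 + 1 = 5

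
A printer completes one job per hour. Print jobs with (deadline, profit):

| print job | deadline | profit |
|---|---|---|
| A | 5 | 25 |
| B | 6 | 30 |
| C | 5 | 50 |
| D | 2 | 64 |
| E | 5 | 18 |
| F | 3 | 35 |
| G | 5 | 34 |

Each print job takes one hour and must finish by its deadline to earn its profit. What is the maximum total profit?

Take jobs in profit order; each goes to the latest open slot no later than its deadline.
By profit: D(d2,64), C(d5,50), F(d3,35), G(d5,34), B(d6,30), A(d5,25), E(d5,18)
D→slot 2; C→slot 5; F→slot 3; G→slot 4; B→slot 6; A→slot 1; E skipped.
Profit = 25 + 64 + 35 + 34 + 50 + 30 = 238

238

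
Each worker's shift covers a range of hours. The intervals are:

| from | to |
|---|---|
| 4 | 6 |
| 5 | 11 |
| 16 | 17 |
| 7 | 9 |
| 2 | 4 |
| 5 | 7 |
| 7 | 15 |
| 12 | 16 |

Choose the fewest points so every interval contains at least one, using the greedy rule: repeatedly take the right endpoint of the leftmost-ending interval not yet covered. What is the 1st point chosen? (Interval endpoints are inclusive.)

Process intervals by earliest right end; each time one isn't hit yet, stab at its right endpoint.
Sorted: [2,4] [4,6] [5,7] [7,9] [5,11] [7,15] [12,16] [16,17]
{[2,4],[4,6]} hit by 4; {[5,7],[7,9],[5,11],[7,15]} hit by 7; {[12,16],[16,17]} hit by 16.
Points: 4, 7, 16 (3 total).

4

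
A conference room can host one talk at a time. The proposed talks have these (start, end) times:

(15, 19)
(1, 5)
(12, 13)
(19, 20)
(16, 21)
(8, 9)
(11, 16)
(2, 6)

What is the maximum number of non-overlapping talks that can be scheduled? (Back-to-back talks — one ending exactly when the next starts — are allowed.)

5

Order by finish time; keep every interval that doesn't clash with the previous kept one.
Sorted by end: (1,5)  (2,6)  (8,9)  (12,13)  (11,16)  (15,19)  (19,20)  (16,21)
take (1,5); take (8,9); take (12,13); skip (11,16); take (15,19); take (19,20).
Selected 5 talks.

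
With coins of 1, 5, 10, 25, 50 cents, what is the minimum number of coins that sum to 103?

Greedy: take as many of the largest coin as possible, then repeat with the remainder.
103 − 2×50→3 − 3×1→0
Total coins = 2 + 3 = 5

5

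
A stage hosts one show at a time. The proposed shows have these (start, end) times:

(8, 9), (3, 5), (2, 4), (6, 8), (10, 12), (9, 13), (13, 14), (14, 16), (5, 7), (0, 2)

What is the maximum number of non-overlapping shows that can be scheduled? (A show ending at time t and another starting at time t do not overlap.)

7

Greedy by earliest finish: after sorting by end time, pick each interval compatible with the last pick.
By end time: (0,2), (2,4), (3,5), (5,7), (6,8), (8,9), (10,12), (9,13), (13,14), (14,16).
Pick (0,2); next start ≥ 2 → (2,4); next start ≥ 4 → (5,7); next start ≥ 7 → (8,9); next start ≥ 9 → (10,12); next start ≥ 12 → (13,14); next start ≥ 14 → (14,16).
Selected 7 shows.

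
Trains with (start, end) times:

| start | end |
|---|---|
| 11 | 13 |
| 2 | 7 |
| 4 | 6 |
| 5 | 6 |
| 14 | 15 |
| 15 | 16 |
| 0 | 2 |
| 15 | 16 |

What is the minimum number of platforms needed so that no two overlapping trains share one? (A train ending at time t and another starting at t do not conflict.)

Count concurrent intervals with a sweep; the peak is the room count.
starts: [0, 2, 4, 5, 11, 14, 15, 15]
ends:   [2, 6, 6, 7, 13, 15, 16, 16]
s0→1 e2→0 s2→1 s4→2 s5→3  — peak 3.

3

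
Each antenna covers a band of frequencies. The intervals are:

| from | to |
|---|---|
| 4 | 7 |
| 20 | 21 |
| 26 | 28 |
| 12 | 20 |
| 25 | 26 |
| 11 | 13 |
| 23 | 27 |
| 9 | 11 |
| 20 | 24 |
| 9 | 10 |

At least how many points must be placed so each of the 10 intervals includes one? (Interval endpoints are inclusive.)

Process intervals by earliest right end; each time one isn't hit yet, stab at its right endpoint.
Sorted: [4,7] [9,10] [9,11] [11,13] [12,20] [20,21] [20,24] [25,26] [23,27] [26,28]
{[4,7]} hit by 7; {[9,10],[9,11]} hit by 10; {[11,13],[12,20]} hit by 13; {[20,21],[20,24]} hit by 21; {[25,26],[23,27],[26,28]} hit by 26.
Points: 7, 10, 13, 21, 26 (5 total).

5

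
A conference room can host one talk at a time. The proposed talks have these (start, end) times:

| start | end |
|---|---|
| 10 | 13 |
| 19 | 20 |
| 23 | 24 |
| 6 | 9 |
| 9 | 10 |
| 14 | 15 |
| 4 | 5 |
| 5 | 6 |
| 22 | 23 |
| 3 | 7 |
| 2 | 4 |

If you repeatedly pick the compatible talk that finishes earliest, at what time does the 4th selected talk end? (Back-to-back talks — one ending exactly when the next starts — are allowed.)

By end time: (2,4), (4,5), (5,6), (3,7), (6,9), (9,10), (10,13), (14,15), (19,20), (22,23), (23,24).
Pick (2,4); next start ≥ 4 → (4,5); next start ≥ 5 → (5,6); next start ≥ 6 → (6,9); next start ≥ 9 → (9,10); next start ≥ 10 → (10,13); next start ≥ 13 → (14,15); next start ≥ 15 → (19,20); next start ≥ 20 → (22,23); next start ≥ 23 → (23,24).
Selected: (2,4) (4,5) (5,6) (6,9) (9,10) (10,13) (14,15) (19,20) (22,23) (23,24)

9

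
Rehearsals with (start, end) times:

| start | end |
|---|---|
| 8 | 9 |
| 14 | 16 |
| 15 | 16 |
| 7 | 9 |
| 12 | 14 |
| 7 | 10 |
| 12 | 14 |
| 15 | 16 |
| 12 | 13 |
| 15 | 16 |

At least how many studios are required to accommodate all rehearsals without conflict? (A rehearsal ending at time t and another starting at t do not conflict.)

4

Events (time:±→running): 7:+→1 7:+→2 8:+→3 9:-→2 9:-→1 10:-→0 12:+→1 12:+→2 12:+→3 13:-→2 14:-→1 14:-→0 14:+→1 15:+→2 15:+→3 15:+→4 … peak 4.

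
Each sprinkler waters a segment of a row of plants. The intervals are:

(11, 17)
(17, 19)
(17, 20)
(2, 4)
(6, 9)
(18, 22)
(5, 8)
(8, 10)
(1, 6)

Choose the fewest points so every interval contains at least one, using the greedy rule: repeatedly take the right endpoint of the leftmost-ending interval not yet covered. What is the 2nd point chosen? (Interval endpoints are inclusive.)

Process intervals by earliest right end; each time one isn't hit yet, stab at its right endpoint.
By right end: [2,4]  [1,6]  [5,8]  [6,9]  [8,10]  [11,17]  [17,19]  [17,20]  [18,22]
[2,4] uncovered → point at 4; [5,8] uncovered → point at 8; [11,17] uncovered → point at 17; [18,22] uncovered → point at 22.
Points: 4, 8, 17, 22 (4 total).

8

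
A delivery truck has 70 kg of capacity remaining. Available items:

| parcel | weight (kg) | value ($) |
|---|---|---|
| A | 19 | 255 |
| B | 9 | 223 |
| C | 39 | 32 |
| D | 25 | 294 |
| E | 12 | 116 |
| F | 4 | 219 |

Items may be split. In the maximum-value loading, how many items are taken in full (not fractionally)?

Ratios (sorted): F 54.75, B 24.78, A 13.42, D 11.76, E 9.67, C 0.82
take F (4 @ 219); take B (9 @ 223); take A (19 @ 255); take D (25 @ 294); take E (12 @ 116); take 1/39 of C → 0.82. Capacity used 70/70.
5 item(s) taken whole; one partial (take 1/39 of C).

5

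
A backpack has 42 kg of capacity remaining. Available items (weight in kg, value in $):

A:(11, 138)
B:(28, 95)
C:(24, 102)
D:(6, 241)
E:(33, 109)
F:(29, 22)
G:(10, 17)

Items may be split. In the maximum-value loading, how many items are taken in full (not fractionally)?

3

Sort by value per unit weight and fill in that order.
Ratios (sorted): D 40.17, A 12.55, C 4.25, B 3.39, E 3.30, G 1.70, F 0.76
take D (6 @ 241); take A (11 @ 138); take C (24 @ 102); take 1/28 of B → 3.39. Capacity used 42/42.
3 item(s) taken whole; one partial (take 1/28 of B).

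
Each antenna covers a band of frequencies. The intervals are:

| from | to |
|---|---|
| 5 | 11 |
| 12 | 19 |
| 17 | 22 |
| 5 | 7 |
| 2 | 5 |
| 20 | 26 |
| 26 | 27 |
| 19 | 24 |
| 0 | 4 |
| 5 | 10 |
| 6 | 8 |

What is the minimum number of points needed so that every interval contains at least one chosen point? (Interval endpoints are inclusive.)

4

Sort by right endpoint; whenever an interval is uncovered, place a point at its right end.
Sorted: [0,4] [2,5] [5,7] [6,8] [5,10] [5,11] [12,19] [17,22] [19,24] [20,26] [26,27]
{[0,4],[2,5]} hit by 4; {[5,7],[6,8],[5,10],[5,11]} hit by 7; {[12,19],[17,22],[19,24]} hit by 19; {[20,26],[26,27]} hit by 26.
Points: 4, 7, 19, 26 (4 total).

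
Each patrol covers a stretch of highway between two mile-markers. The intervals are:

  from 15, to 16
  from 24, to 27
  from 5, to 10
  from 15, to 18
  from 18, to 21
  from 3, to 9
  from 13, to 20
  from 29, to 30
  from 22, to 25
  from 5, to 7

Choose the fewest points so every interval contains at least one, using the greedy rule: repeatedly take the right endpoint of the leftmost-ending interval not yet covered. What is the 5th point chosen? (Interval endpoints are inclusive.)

Process intervals by earliest right end; each time one isn't hit yet, stab at its right endpoint.
By right end: [5,7]  [3,9]  [5,10]  [15,16]  [15,18]  [13,20]  [18,21]  [22,25]  [24,27]  [29,30]
[5,7] uncovered → point at 7; [15,16] uncovered → point at 16; [18,21] uncovered → point at 21; [22,25] uncovered → point at 25; [29,30] uncovered → point at 30.
Points: 7, 16, 21, 25, 30 (5 total).

30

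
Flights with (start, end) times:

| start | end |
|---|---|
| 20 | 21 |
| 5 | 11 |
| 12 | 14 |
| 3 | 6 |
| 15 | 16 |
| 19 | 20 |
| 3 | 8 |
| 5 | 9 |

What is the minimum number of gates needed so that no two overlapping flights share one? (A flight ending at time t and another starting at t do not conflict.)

starts: [3, 3, 5, 5, 12, 15, 19, 20]
ends:   [6, 8, 9, 11, 14, 16, 20, 21]
s3→1 s3→2 s5→3 s5→4  — peak 4.

4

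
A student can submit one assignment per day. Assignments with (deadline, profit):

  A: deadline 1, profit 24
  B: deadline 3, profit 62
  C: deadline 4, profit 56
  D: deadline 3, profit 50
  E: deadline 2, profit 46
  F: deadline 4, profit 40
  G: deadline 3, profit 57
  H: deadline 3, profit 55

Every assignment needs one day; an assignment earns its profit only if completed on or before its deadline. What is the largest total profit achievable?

230

Take jobs in profit order; each goes to the latest open slot no later than its deadline.
Profit order: B=62 G=57 C=56 H=55 D=50 E=46 F=40 A=24
Assign: B→slot 3, G→slot 2, C→slot 4, H→slot 1, D skipped, E skipped, F skipped, A skipped.
Slots: [1:H] [2:G] [3:B] [4:C]
Profit = 55 + 57 + 62 + 56 = 230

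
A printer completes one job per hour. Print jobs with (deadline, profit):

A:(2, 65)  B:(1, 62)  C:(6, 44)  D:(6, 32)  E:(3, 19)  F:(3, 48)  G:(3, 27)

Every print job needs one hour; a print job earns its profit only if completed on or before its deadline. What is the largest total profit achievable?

Take jobs in profit order; each goes to the latest open slot no later than its deadline.
By profit: A(d2,65), B(d1,62), F(d3,48), C(d6,44), D(d6,32), G(d3,27), E(d3,19)
A→slot 2; B→slot 1; F→slot 3; C→slot 6; D→slot 5; G skipped; E skipped.
Profit = 62 + 65 + 48 + 32 + 44 = 251

251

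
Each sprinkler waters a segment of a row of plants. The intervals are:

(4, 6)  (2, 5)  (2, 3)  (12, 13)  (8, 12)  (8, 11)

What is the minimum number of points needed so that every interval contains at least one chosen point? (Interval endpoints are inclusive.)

Sorted: [2,3] [2,5] [4,6] [8,11] [8,12] [12,13]
{[2,3],[2,5]} hit by 3; {[4,6]} hit by 6; {[8,11],[8,12]} hit by 11; {[12,13]} hit by 13.
Points: 3, 6, 11, 13 (4 total).

4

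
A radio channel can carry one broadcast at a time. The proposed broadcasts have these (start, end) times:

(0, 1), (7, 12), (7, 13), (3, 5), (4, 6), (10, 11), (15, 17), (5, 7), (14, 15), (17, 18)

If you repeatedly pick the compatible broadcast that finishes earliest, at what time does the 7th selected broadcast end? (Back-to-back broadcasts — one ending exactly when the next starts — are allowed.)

18

By end time: (0,1), (3,5), (4,6), (5,7), (10,11), (7,12), (7,13), (14,15), (15,17), (17,18).
Pick (0,1); next start ≥ 1 → (3,5); next start ≥ 5 → (5,7); next start ≥ 7 → (10,11); next start ≥ 11 → (14,15); next start ≥ 15 → (15,17); next start ≥ 17 → (17,18).
Selected: (0,1) (3,5) (5,7) (10,11) (14,15) (15,17) (17,18)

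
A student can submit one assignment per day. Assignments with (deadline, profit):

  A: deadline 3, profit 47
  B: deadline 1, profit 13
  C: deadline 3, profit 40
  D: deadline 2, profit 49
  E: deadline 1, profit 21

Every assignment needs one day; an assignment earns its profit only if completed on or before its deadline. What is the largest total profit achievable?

136

Take jobs in profit order; each goes to the latest open slot no later than its deadline.
By profit: D(d2,49), A(d3,47), C(d3,40), E(d1,21), B(d1,13)
D→slot 2; A→slot 3; C→slot 1; E skipped; B skipped.
Profit = 40 + 49 + 47 = 136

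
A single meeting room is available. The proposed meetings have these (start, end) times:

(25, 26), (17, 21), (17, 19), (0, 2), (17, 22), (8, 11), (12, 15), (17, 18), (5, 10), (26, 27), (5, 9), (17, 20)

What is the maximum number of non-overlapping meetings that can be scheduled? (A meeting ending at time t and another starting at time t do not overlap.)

6

Sorted by end: (0,2)  (5,9)  (5,10)  (8,11)  (12,15)  (17,18)  (17,19)  (17,20)  (17,21)  (17,22)  (25,26)  (26,27)
take (0,2); take (5,9); skip (8,11); take (12,15); take (17,18); take (25,26); take (26,27).
Selected 6 meetings.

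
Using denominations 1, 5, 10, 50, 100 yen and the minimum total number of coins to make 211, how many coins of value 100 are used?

211 − 2×100→11 − 1×10→1 − 1×1→0
Count of 100: 2

2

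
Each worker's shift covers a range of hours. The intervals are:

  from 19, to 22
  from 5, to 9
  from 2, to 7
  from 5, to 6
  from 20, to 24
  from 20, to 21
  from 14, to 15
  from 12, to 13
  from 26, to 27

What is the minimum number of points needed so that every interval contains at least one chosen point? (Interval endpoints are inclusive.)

5

By right end: [5,6]  [2,7]  [5,9]  [12,13]  [14,15]  [20,21]  [19,22]  [20,24]  [26,27]
[5,6] uncovered → point at 6; [12,13] uncovered → point at 13; [14,15] uncovered → point at 15; [20,21] uncovered → point at 21; [26,27] uncovered → point at 27.
Points: 6, 13, 15, 21, 27 (5 total).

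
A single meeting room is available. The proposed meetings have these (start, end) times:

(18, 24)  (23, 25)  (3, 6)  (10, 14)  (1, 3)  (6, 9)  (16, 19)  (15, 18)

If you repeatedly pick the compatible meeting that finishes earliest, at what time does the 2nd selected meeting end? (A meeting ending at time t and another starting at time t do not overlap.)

6

Order by finish time; keep every interval that doesn't clash with the previous kept one.
By end time: (1,3), (3,6), (6,9), (10,14), (15,18), (16,19), (18,24), (23,25).
Pick (1,3); next start ≥ 3 → (3,6); next start ≥ 6 → (6,9); next start ≥ 9 → (10,14); next start ≥ 14 → (15,18); next start ≥ 18 → (18,24).
Selected: (1,3) (3,6) (6,9) (10,14) (15,18) (18,24)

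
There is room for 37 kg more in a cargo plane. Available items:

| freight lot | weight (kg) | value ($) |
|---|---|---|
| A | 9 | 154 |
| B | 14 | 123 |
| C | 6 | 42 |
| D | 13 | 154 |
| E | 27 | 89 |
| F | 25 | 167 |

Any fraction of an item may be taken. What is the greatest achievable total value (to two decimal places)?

Sort by value per unit weight and fill in that order.
Ratios (sorted): A 17.11, D 11.85, B 8.79, C 7.00, F 6.68, E 3.30
take A (9 @ 154); take D (13 @ 154); take B (14 @ 123); take 1/6 of C → 7.00. Capacity used 37/37.
Total value = 438.00

438.00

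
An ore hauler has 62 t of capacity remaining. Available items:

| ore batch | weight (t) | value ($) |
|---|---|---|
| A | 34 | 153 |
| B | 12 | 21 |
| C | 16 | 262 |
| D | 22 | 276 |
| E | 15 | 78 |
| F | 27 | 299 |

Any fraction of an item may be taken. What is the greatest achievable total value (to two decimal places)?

803.78

Greedy by value/weight ratio, highest first.
Order: C (262/16=16.38) > D (276/22=12.55) > F (299/27=11.07) > E (78/15=5.20) > A (153/34=4.50) > B (21/12=1.75)
Fill: take C (16 @ 262) → take D (22 @ 276) → take 24/27 of F → 265.78; 62/62 used.
Total value = 803.78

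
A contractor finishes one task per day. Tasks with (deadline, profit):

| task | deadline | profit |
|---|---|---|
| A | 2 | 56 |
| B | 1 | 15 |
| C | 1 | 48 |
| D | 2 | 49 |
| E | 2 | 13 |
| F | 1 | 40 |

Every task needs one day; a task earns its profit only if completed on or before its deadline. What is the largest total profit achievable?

105

Take jobs in profit order; each goes to the latest open slot no later than its deadline.
Profit order: A=56 D=49 C=48 F=40 B=15 E=13
Assign: A→slot 2, D→slot 1, C skipped, F skipped, B skipped, E skipped.
Slots: [1:D] [2:A]
Profit = 49 + 56 = 105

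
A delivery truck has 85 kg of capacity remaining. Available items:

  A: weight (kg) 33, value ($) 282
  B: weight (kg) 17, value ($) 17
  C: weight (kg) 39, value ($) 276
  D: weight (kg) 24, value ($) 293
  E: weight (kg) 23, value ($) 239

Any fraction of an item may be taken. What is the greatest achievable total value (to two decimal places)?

849.38

Sort by value per unit weight and fill in that order.
Order: D (293/24=12.21) > E (239/23=10.39) > A (282/33=8.55) > C (276/39=7.08) > B (17/17=1.00)
Fill: take D (24 @ 293) → take E (23 @ 239) → take A (33 @ 282) → take 5/39 of C → 35.38; 85/85 used.
Total value = 849.38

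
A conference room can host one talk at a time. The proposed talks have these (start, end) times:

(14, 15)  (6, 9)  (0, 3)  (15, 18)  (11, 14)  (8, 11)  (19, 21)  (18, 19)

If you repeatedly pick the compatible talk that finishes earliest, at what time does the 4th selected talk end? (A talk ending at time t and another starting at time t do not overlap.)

15

Order by finish time; keep every interval that doesn't clash with the previous kept one.
Sorted by end: (0,3)  (6,9)  (8,11)  (11,14)  (14,15)  (15,18)  (18,19)  (19,21)
take (0,3); take (6,9); take (11,14); take (14,15); take (15,18); take (18,19); take (19,21).
Selected: (0,3) (6,9) (11,14) (14,15) (15,18) (18,19) (19,21)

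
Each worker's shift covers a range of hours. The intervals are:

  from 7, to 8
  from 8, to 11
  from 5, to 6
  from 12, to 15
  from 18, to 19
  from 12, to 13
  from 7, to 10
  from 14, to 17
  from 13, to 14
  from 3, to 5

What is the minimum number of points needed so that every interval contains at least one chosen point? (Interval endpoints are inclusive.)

5

By right end: [3,5]  [5,6]  [7,8]  [7,10]  [8,11]  [12,13]  [13,14]  [12,15]  [14,17]  [18,19]
[3,5] uncovered → point at 5; [7,8] uncovered → point at 8; [12,13] uncovered → point at 13; [14,17] uncovered → point at 17; [18,19] uncovered → point at 19.
Points: 5, 8, 13, 17, 19 (5 total).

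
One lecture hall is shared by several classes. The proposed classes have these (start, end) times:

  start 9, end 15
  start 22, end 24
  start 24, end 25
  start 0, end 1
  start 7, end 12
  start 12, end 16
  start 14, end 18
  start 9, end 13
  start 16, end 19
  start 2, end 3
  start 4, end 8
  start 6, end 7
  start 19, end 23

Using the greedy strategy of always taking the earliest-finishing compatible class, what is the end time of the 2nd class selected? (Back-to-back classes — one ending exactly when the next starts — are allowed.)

3

Sort by end time and greedily take each interval whose start is ≥ the last chosen end.
Sorted by end: (0,1)  (2,3)  (6,7)  (4,8)  (7,12)  (9,13)  (9,15)  (12,16)  (14,18)  (16,19)  (19,23)  (22,24)  (24,25)
take (0,1); take (2,3); take (6,7); take (7,12); skip (9,13); take (12,16); take (16,19); take (19,23); take (24,25).
Selected: (0,1) (2,3) (6,7) (7,12) (12,16) (16,19) (19,23) (24,25)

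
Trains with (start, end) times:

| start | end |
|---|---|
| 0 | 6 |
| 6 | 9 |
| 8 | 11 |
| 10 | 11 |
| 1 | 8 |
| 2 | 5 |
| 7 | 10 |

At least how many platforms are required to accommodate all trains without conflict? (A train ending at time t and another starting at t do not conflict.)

3

starts: [0, 1, 2, 6, 7, 8, 10]
ends:   [5, 6, 8, 9, 10, 11, 11]
s0→1 s1→2 s2→3  — peak 3.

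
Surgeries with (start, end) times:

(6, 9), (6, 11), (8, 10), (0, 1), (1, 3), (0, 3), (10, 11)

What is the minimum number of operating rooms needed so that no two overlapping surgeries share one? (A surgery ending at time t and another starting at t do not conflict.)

The answer is the maximum number of intervals overlapping at any instant.
starts: [0, 0, 1, 6, 6, 8, 10]
ends:   [1, 3, 3, 9, 10, 11, 11]
s0→1 s0→2 e1→1 s1→2 e3→1 e3→0 s6→1 s6→2 s8→3  — peak 3.

3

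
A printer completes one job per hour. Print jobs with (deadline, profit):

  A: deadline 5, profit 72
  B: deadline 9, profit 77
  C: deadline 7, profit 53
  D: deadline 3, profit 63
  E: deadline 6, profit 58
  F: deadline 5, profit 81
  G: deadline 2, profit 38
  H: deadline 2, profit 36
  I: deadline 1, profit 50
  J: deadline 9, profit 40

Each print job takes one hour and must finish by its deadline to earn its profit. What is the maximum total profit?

Take jobs in profit order; each goes to the latest open slot no later than its deadline.
Profit order: F=81 B=77 A=72 D=63 E=58 C=53 I=50 J=40 G=38 H=36
Assign: F→slot 5, B→slot 9, A→slot 4, D→slot 3, E→slot 6, C→slot 7, I→slot 1, J→slot 8, G→slot 2, H skipped.
Slots: [1:I] [2:G] [3:D] [4:A] [5:F] [6:E] [7:C] [8:J] [9:B]
Profit = 50 + 38 + 63 + 72 + 81 + 58 + 53 + 40 + 77 = 532

532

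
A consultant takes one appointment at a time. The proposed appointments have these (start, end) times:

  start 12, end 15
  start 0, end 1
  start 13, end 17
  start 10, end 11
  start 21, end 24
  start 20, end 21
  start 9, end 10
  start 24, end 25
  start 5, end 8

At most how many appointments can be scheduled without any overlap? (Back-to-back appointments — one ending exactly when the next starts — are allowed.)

8

Order by finish time; keep every interval that doesn't clash with the previous kept one.
By end time: (0,1), (5,8), (9,10), (10,11), (12,15), (13,17), (20,21), (21,24), (24,25).
Pick (0,1); next start ≥ 1 → (5,8); next start ≥ 8 → (9,10); next start ≥ 10 → (10,11); next start ≥ 11 → (12,15); next start ≥ 15 → (20,21); next start ≥ 21 → (21,24); next start ≥ 24 → (24,25).
Selected 8 appointments.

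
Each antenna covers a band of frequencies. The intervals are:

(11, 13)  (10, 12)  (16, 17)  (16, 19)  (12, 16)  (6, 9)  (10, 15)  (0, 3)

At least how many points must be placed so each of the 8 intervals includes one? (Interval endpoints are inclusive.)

4

Sort by right endpoint; whenever an interval is uncovered, place a point at its right end.
By right end: [0,3]  [6,9]  [10,12]  [11,13]  [10,15]  [12,16]  [16,17]  [16,19]
[0,3] uncovered → point at 3; [6,9] uncovered → point at 9; [10,12] uncovered → point at 12; [16,17] uncovered → point at 17.
Points: 3, 9, 12, 17 (4 total).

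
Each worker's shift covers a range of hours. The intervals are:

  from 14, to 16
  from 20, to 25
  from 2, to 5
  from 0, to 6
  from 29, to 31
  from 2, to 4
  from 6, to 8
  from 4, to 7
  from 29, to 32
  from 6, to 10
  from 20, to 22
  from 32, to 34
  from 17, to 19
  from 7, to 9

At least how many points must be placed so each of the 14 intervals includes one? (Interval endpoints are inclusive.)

By right end: [2,4]  [2,5]  [0,6]  [4,7]  [6,8]  [7,9]  [6,10]  [14,16]  [17,19]  [20,22]  [20,25]  [29,31]  [29,32]  [32,34]
[2,4] uncovered → point at 4; [6,8] uncovered → point at 8; [14,16] uncovered → point at 16; [17,19] uncovered → point at 19; [20,22] uncovered → point at 22; [29,31] uncovered → point at 31; [32,34] uncovered → point at 34.
Points: 4, 8, 16, 19, 22, 31, 34 (7 total).

7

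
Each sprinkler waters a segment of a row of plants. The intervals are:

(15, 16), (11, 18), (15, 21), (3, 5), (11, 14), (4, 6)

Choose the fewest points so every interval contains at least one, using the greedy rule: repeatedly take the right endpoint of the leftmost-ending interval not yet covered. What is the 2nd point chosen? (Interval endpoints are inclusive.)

Sorted: [3,5] [4,6] [11,14] [15,16] [11,18] [15,21]
{[3,5],[4,6]} hit by 5; {[11,14]} hit by 14; {[15,16],[11,18],[15,21]} hit by 16.
Points: 5, 14, 16 (3 total).

14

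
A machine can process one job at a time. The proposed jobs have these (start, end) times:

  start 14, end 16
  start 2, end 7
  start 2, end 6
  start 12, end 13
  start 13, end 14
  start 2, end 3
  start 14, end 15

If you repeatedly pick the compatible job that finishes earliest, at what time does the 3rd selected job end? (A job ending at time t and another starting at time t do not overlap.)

By end time: (2,3), (2,6), (2,7), (12,13), (13,14), (14,15), (14,16).
Pick (2,3); next start ≥ 3 → (12,13); next start ≥ 13 → (13,14); next start ≥ 14 → (14,15).
Selected: (2,3) (12,13) (13,14) (14,15)

14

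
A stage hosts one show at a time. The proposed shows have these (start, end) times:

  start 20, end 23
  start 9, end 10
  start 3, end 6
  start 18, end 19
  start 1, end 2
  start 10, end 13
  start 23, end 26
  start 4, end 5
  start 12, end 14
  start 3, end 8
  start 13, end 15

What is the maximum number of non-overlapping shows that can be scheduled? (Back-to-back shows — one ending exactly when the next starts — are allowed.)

8

Order by finish time; keep every interval that doesn't clash with the previous kept one.
Sorted by end: (1,2)  (4,5)  (3,6)  (3,8)  (9,10)  (10,13)  (12,14)  (13,15)  (18,19)  (20,23)  (23,26)
take (1,2); take (4,5); take (9,10); take (10,13); skip (12,14); take (13,15); take (18,19); take (20,23); take (23,26).
Selected 8 shows.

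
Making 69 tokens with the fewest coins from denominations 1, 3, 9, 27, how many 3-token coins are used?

Use the largest denomination that fits, subtract, and repeat.
69 − 2×27→15 − 1×9→6 − 2×3→0
Count of 3: 2

2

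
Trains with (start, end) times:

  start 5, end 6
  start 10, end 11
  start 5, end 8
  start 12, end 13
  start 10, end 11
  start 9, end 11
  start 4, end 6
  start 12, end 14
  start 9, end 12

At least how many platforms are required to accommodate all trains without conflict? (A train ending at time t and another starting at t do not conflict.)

4

Events (time:±→running): 4:+→1 5:+→2 5:+→3 6:-→2 6:-→1 8:-→0 9:+→1 9:+→2 10:+→3 10:+→4 … peak 4.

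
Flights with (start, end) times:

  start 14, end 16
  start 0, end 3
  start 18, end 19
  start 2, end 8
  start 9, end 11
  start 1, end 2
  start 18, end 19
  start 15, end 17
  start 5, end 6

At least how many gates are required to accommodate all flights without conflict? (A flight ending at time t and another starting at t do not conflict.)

starts: [0, 1, 2, 5, 9, 14, 15, 18, 18]
ends:   [2, 3, 6, 8, 11, 16, 17, 19, 19]
s0→1 s1→2  — peak 2.

2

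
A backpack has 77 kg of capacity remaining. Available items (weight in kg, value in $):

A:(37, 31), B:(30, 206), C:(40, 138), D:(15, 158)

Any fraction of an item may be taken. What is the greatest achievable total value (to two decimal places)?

474.40

Ratios (sorted): D 10.53, B 6.87, C 3.45, A 0.84
take D (15 @ 158); take B (30 @ 206); take 32/40 of C → 110.40. Capacity used 77/77.
Total value = 474.40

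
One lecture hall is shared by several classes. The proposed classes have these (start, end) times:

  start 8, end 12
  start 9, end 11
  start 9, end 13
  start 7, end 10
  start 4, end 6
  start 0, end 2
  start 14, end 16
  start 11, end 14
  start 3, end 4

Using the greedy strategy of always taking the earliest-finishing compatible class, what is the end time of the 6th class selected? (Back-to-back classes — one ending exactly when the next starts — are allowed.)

16

Sorted by end: (0,2)  (3,4)  (4,6)  (7,10)  (9,11)  (8,12)  (9,13)  (11,14)  (14,16)
take (0,2); take (3,4); take (4,6); take (7,10); skip (8,12); take (11,14); take (14,16).
Selected: (0,2) (3,4) (4,6) (7,10) (11,14) (14,16)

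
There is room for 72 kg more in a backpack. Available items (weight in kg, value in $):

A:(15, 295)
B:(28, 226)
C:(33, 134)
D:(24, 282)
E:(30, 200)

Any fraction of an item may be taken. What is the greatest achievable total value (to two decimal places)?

836.33

Greedy by value/weight ratio, highest first.
Ratios (sorted): A 19.67, D 11.75, B 8.07, E 6.67, C 4.06
take A (15 @ 295); take D (24 @ 282); take B (28 @ 226); take 5/30 of E → 33.33. Capacity used 72/72.
Total value = 836.33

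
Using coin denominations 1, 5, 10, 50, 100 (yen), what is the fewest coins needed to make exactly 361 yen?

Greedy: take as many of the largest coin as possible, then repeat with the remainder.
361 = 3×100 + 1×50 + 1×10 + 1×1
Total coins = 3 + 1 + 1 + 1 = 6

6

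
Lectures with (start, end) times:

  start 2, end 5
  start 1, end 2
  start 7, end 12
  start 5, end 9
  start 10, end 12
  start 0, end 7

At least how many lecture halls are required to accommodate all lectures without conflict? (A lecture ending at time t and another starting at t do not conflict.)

2

Count concurrent intervals with a sweep; the peak is the room count.
Events (time:±→running): 0:+→1 1:+→2 … peak 2.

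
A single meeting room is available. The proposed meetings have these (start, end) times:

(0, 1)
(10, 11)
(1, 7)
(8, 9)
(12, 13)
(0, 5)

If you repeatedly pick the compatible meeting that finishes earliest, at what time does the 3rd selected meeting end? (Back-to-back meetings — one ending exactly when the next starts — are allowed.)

By end time: (0,1), (0,5), (1,7), (8,9), (10,11), (12,13).
Pick (0,1); next start ≥ 1 → (1,7); next start ≥ 7 → (8,9); next start ≥ 9 → (10,11); next start ≥ 11 → (12,13).
Selected: (0,1) (1,7) (8,9) (10,11) (12,13)

9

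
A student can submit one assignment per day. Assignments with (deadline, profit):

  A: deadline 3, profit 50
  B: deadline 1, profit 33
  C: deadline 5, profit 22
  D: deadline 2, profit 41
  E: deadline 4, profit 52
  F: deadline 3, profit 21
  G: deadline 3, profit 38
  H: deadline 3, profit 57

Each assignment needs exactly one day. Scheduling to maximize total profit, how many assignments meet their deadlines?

5

Take jobs in profit order; each goes to the latest open slot no later than its deadline.
Profit order: H=57 E=52 A=50 D=41 G=38 B=33 C=22 F=21
Assign: H→slot 3, E→slot 4, A→slot 2, D→slot 1, G skipped, B skipped, C→slot 5, F skipped.
Slots: [1:D] [2:A] [3:H] [4:E] [5:C]
5 of 8 scheduled.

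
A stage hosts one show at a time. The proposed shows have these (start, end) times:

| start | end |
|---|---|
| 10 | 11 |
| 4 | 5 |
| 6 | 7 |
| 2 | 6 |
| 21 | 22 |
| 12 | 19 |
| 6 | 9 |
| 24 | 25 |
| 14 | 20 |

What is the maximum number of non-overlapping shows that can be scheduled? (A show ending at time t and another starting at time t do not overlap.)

By end time: (4,5), (2,6), (6,7), (6,9), (10,11), (12,19), (14,20), (21,22), (24,25).
Pick (4,5); next start ≥ 5 → (6,7); next start ≥ 7 → (10,11); next start ≥ 11 → (12,19); next start ≥ 19 → (21,22); next start ≥ 22 → (24,25).
Selected 6 shows.

6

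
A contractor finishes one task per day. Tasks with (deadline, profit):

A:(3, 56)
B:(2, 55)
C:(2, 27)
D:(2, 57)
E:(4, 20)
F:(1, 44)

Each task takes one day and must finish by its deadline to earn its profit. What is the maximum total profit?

Take jobs in profit order; each goes to the latest open slot no later than its deadline.
By profit: D(d2,57), A(d3,56), B(d2,55), F(d1,44), C(d2,27), E(d4,20)
D→slot 2; A→slot 3; B→slot 1; F skipped; C skipped; E→slot 4.
Profit = 55 + 57 + 56 + 20 = 188

188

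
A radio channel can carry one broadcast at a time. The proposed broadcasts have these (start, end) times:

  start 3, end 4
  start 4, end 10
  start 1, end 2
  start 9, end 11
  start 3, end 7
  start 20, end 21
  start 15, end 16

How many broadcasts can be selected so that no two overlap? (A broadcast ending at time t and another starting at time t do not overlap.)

5

Sort by end time and greedily take each interval whose start is ≥ the last chosen end.
By end time: (1,2), (3,4), (3,7), (4,10), (9,11), (15,16), (20,21).
Pick (1,2); next start ≥ 2 → (3,4); next start ≥ 4 → (4,10); next start ≥ 10 → (15,16); next start ≥ 16 → (20,21).
Selected 5 broadcasts.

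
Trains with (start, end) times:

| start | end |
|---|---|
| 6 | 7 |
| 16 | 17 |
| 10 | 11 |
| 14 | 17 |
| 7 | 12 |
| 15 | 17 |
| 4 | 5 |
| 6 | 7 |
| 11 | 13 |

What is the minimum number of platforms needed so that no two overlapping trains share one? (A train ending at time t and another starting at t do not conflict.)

3

starts: [4, 6, 6, 7, 10, 11, 14, 15, 16]
ends:   [5, 7, 7, 11, 12, 13, 17, 17, 17]
s4→1 e5→0 s6→1 s6→2 e7→1 e7→0 s7→1 s10→2 e11→1 s11→2 e12→1 e13→0 s14→1 s15→2 s16→3  — peak 3.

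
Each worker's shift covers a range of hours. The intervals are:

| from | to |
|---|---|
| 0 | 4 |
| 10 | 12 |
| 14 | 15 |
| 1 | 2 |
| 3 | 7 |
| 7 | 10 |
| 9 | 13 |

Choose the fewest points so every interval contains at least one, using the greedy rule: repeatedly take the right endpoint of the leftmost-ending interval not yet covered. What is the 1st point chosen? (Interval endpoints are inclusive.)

Sorted: [1,2] [0,4] [3,7] [7,10] [10,12] [9,13] [14,15]
{[1,2],[0,4]} hit by 2; {[3,7],[7,10]} hit by 7; {[10,12],[9,13]} hit by 12; {[14,15]} hit by 15.
Points: 2, 7, 12, 15 (4 total).

2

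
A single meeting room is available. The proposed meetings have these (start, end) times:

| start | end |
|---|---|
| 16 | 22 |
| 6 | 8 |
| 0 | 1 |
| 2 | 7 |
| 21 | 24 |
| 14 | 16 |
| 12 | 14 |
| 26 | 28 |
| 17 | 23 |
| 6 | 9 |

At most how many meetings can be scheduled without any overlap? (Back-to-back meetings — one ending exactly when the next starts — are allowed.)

Greedy by earliest finish: after sorting by end time, pick each interval compatible with the last pick.
By end time: (0,1), (2,7), (6,8), (6,9), (12,14), (14,16), (16,22), (17,23), (21,24), (26,28).
Pick (0,1); next start ≥ 1 → (2,7); next start ≥ 7 → (12,14); next start ≥ 14 → (14,16); next start ≥ 16 → (16,22); next start ≥ 22 → (26,28).
Selected 6 meetings.

6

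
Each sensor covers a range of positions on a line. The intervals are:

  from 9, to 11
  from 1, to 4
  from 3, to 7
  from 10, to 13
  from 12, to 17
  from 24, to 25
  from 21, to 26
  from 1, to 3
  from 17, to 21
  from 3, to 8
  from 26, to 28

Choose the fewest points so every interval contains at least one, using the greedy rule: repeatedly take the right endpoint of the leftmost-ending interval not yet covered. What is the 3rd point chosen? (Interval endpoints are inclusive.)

Process intervals by earliest right end; each time one isn't hit yet, stab at its right endpoint.
Sorted: [1,3] [1,4] [3,7] [3,8] [9,11] [10,13] [12,17] [17,21] [24,25] [21,26] [26,28]
{[1,3],[1,4],[3,7],[3,8]} hit by 3; {[9,11],[10,13]} hit by 11; {[12,17],[17,21]} hit by 17; {[24,25],[21,26]} hit by 25; {[26,28]} hit by 28.
Points: 3, 11, 17, 25, 28 (5 total).

17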